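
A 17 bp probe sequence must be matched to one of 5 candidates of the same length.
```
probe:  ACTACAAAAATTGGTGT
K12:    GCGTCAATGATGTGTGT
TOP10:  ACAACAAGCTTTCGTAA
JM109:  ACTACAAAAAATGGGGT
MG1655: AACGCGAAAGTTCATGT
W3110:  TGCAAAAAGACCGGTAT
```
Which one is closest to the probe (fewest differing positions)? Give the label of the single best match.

JM109

K12 differs at 7 positions; TOP10 differs at 7 positions; JM109 differs at 2 positions; MG1655 differs at 7 positions; W3110 differs at 8 positions. The closest is JM109.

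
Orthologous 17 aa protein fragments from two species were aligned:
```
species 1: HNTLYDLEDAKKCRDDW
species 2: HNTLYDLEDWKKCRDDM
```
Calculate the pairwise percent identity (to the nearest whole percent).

Mismatches at positions 10, 17 (1-based): 2 of 17.
Identical positions: 15/17 = 88.24% → 88%.

88%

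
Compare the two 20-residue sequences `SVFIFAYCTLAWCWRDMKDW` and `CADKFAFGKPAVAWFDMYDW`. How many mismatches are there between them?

12

The sequences differ at residues 1, 2, 3, 4, 7, 8, 9, 10, 12, 13, 15, 18 (1-based) — 12 in total.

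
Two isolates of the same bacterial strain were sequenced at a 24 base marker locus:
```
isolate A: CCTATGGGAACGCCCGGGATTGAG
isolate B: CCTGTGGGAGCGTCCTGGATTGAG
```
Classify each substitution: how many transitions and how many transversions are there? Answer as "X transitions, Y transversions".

3 transitions, 1 transversion

Mismatches (1-based):
site 4: A→G (purine→purine, transition)
site 10: A→G (purine→purine, transition)
site 13: C→T (pyrimidine→pyrimidine, transition)
site 16: G→T (purine→pyrimidine, transversion)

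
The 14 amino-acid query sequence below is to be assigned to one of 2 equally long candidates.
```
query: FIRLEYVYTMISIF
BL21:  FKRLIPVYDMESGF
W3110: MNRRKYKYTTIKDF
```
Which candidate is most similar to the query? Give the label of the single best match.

BL21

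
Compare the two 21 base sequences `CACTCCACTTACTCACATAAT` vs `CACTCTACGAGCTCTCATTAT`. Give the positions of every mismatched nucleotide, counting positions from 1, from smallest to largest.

6, 9, 10, 11, 15, 19

Differences at position 6 (C→T), position 9 (T→G), position 10 (T→A), position 11 (A→G), position 15 (A→T), position 19 (A→T).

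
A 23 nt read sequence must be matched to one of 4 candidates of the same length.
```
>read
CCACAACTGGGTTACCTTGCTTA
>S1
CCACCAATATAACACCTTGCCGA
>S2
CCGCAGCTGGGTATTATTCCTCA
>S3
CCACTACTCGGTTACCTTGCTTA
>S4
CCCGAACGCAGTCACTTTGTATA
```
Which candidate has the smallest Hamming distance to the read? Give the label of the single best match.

Hamming distances to read — S1: 9; S2: 8; S3: 2; S4: 9.
Smallest is S3 with 2 mismatches.

S3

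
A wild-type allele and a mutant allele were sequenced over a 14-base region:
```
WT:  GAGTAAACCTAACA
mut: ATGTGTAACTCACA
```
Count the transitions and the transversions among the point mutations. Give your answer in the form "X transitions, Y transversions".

2 transitions, 4 transversions

Transitions (purine↔purine or pyrimidine↔pyrimidine): 1 G→A, 5 A→G.
Transversions (purine↔pyrimidine): 2 A→T, 6 A→T, 8 C→A, 11 A→C.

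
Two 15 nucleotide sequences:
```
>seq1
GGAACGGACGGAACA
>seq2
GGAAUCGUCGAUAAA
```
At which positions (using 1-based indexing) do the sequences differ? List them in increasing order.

Differences at position 5 (C→U), position 6 (G→C), position 8 (A→U), position 11 (G→A), position 12 (A→U), position 14 (C→A).

5, 6, 8, 11, 12, 14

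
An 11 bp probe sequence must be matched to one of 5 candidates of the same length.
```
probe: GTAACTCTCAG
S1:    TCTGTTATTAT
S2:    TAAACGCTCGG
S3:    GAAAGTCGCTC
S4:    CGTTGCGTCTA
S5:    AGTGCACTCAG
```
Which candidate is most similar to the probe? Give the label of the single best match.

S2

S1 differs at 8 positions; S2 differs at 4 positions; S3 differs at 5 positions; S4 differs at 9 positions; S5 differs at 5 positions. The closest is S2.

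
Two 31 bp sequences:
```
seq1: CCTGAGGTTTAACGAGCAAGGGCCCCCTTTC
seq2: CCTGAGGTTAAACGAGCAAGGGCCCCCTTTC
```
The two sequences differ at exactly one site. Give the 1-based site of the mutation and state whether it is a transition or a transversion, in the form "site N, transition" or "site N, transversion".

site 10, transversion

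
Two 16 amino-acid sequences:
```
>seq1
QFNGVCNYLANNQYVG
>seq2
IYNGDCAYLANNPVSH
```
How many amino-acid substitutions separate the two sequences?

8

Comparing position by position, 8 residues differ: 1 (Q/I), 2 (F/Y), 5 (V/D), 7 (N/A), 13 (Q/P), 14 (Y/V), 15 (V/S), 16 (G/H).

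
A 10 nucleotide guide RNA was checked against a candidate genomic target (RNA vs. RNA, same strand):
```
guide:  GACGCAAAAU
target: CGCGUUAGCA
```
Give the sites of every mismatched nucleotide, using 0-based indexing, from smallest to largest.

0, 1, 4, 5, 7, 8, 9

Differences at site 0 (G→C), site 1 (A→G), site 4 (C→U), site 5 (A→U), site 7 (A→G), site 8 (A→C), site 9 (U→A).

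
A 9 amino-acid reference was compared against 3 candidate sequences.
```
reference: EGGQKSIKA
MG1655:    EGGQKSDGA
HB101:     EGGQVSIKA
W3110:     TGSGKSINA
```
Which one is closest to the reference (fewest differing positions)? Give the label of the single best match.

HB101

MG1655 differs at 2 positions; HB101 differs at 1 position; W3110 differs at 4 positions. The closest is HB101.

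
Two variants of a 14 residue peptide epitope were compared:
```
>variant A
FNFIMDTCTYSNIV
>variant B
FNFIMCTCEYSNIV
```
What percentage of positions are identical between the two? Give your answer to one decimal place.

85.7%

2 positions differ (6, 9), so 12 of 14 match: 12/14 = 85.71%.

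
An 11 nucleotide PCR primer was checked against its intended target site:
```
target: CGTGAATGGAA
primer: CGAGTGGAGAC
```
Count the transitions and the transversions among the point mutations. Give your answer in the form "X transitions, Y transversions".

2 transitions, 4 transversions

Mismatches (1-based):
position 3: T→A (pyrimidine→purine, transversion)
position 5: A→T (purine→pyrimidine, transversion)
position 6: A→G (purine→purine, transition)
position 7: T→G (pyrimidine→purine, transversion)
position 8: G→A (purine→purine, transition)
position 11: A→C (purine→pyrimidine, transversion)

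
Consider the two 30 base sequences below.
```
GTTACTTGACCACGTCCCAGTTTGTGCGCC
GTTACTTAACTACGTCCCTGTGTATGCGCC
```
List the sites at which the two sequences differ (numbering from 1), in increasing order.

Scanning 1-based: 8: G/A; 11: C/T; 19: A/T; 22: T/G; 24: G/A.

8, 11, 19, 22, 24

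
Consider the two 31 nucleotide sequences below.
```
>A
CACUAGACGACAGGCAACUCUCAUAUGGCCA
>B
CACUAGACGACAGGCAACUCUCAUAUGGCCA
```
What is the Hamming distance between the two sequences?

0

The two sequences are identical at every position.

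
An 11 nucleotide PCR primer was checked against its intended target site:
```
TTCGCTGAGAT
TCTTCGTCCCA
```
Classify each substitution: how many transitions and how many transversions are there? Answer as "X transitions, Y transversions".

2 transitions, 7 transversions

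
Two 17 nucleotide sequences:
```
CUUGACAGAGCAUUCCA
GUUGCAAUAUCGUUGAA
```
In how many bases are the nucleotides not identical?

8

The sequences differ at bases 1, 5, 6, 8, 10, 12, 15, 16 (1-based) — 8 in total.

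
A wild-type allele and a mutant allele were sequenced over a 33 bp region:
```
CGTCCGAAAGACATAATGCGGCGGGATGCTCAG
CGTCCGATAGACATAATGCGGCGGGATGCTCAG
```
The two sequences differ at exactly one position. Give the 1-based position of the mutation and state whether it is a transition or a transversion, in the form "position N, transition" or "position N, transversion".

position 8, transversion

The sequences differ only at position 8: A→T (purine→pyrimidine), a transversion.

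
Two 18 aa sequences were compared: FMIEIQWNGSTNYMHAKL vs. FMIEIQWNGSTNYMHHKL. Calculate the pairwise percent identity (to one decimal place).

94.4%

Mismatch at position 16 (1-based): 1 of 18.
Identical positions: 17/18 = 94.44% → 94.4%.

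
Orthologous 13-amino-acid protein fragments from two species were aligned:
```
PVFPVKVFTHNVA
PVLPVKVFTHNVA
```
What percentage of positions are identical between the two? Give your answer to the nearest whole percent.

1 position differs (3), so 12 of 13 match: 12/13 = 92.31%.

92%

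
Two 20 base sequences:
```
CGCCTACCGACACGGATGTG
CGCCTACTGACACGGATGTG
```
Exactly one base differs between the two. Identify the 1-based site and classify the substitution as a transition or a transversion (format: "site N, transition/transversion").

Site 8 changes C→T. C is a pyrimidine and T is a pyrimidine, so this is a transition.

site 8, transition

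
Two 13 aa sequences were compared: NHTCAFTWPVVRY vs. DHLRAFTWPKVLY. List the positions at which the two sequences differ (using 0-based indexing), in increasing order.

0, 2, 3, 9, 11

Scanning 0-based: 0: N/D; 2: T/L; 3: C/R; 9: V/K; 11: R/L.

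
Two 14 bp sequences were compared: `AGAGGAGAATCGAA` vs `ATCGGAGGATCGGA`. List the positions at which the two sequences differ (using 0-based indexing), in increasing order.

1, 2, 7, 12

Scanning 0-based: 1: G/T; 2: A/C; 7: A/G; 12: A/G.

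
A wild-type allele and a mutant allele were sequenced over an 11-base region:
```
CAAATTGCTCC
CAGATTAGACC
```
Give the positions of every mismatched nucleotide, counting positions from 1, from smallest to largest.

3, 7, 8, 9

Differences at position 3 (A→G), position 7 (G→A), position 8 (C→G), position 9 (T→A).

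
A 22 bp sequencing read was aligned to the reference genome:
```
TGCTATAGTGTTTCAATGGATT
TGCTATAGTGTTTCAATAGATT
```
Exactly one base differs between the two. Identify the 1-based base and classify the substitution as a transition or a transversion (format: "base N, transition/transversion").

The sequences differ only at base 18: G→A (purine→purine), a transition.

base 18, transition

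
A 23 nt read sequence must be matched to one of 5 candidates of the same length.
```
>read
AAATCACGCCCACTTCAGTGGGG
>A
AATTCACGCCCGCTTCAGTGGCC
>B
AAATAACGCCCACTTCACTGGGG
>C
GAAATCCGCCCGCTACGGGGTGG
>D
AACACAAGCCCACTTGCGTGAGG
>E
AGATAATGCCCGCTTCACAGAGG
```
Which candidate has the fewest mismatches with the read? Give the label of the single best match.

B

Hamming distances to read — A: 4; B: 2; C: 9; D: 6; E: 7.
Smallest is B with 2 mismatches.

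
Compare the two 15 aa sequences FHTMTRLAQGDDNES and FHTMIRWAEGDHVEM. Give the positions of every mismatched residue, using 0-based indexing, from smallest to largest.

4, 6, 8, 11, 12, 14

Scanning 0-based: 4: T/I; 6: L/W; 8: Q/E; 11: D/H; 12: N/V; 14: S/M.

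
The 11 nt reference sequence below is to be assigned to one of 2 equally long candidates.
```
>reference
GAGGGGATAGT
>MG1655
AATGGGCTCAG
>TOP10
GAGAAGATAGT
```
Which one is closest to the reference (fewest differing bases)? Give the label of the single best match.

MG1655 differs at 6 bases; TOP10 differs at 2 bases. The closest is TOP10.

TOP10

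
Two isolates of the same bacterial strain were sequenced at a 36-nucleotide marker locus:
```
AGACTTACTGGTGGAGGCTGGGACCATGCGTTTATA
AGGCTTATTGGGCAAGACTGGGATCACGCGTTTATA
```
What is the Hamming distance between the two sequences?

8

Comparing position by position, 8 bases differ: 3 (A/G), 8 (C/T), 12 (T/G), 13 (G/C), 14 (G/A), 17 (G/A), 24 (C/T), 27 (T/C).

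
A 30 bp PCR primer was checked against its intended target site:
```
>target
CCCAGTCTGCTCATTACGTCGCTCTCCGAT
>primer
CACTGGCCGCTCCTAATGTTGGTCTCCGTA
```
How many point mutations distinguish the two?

Comparing position by position, 11 sites differ: 2 (C/A), 4 (A/T), 6 (T/G), 8 (T/C), 13 (A/C), 15 (T/A), 17 (C/T), 20 (C/T), 22 (C/G), 29 (A/T), 30 (T/A).

11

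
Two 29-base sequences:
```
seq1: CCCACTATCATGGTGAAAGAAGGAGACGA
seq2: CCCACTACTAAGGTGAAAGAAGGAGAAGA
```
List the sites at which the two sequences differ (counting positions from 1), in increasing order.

Differences at site 8 (T→C), site 9 (C→T), site 11 (T→A), site 27 (C→A).

8, 9, 11, 27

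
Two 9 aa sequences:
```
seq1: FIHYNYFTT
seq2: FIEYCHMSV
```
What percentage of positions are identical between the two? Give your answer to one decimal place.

Mismatches at positions 3, 5, 6, 7, 8, 9 (1-based): 6 of 9.
Identical positions: 3/9 = 33.33% → 33.3%.

33.3%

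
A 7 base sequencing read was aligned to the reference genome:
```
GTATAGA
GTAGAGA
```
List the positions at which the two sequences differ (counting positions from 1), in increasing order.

4

Scanning 1-based: 4: T/G.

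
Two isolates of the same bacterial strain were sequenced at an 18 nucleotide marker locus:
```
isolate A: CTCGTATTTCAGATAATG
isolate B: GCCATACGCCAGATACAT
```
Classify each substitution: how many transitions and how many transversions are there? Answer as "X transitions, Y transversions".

4 transitions, 5 transversions

Mismatches (1-based):
position 1: C→G (pyrimidine→purine, transversion)
position 2: T→C (pyrimidine→pyrimidine, transition)
position 4: G→A (purine→purine, transition)
position 7: T→C (pyrimidine→pyrimidine, transition)
position 8: T→G (pyrimidine→purine, transversion)
position 9: T→C (pyrimidine→pyrimidine, transition)
position 16: A→C (purine→pyrimidine, transversion)
position 17: T→A (pyrimidine→purine, transversion)
position 18: G→T (purine→pyrimidine, transversion)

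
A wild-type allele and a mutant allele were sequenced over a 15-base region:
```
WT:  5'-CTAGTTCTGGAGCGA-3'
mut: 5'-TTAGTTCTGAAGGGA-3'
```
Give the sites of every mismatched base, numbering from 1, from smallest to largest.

Scanning 1-based: 1: C/T; 10: G/A; 13: C/G.

1, 10, 13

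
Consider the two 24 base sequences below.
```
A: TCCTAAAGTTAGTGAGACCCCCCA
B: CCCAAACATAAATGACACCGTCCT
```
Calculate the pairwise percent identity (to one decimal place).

58.3%

10 positions differ (1, 4, 7, 8, 10, 12, 16, 20, 21, 24), so 14 of 24 match: 14/24 = 58.33%.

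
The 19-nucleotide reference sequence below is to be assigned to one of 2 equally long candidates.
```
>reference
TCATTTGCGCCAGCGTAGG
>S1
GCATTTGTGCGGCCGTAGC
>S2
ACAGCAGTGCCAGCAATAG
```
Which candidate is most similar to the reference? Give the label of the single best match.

Hamming distances to reference — S1: 6; S2: 9.
Smallest is S1 with 6 mismatches.

S1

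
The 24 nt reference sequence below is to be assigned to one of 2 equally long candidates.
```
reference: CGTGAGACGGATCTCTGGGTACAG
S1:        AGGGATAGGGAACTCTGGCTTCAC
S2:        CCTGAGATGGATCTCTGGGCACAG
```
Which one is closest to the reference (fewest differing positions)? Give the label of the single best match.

S2

Hamming distances to reference — S1: 8; S2: 3.
Smallest is S2 with 3 mismatches.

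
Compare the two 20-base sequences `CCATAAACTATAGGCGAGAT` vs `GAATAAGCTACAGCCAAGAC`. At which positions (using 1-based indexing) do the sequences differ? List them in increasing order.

Scanning 1-based: 1: C/G; 2: C/A; 7: A/G; 11: T/C; 14: G/C; 16: G/A; 20: T/C.

1, 2, 7, 11, 14, 16, 20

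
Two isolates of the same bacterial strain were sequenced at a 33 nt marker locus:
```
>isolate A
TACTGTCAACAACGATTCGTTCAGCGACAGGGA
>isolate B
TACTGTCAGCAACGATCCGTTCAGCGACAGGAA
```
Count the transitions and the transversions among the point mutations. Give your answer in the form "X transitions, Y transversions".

Transitions (purine↔purine or pyrimidine↔pyrimidine): 9 A→G, 17 T→C, 32 G→A.
Transversions (purine↔pyrimidine): none.

3 transitions, 0 transversions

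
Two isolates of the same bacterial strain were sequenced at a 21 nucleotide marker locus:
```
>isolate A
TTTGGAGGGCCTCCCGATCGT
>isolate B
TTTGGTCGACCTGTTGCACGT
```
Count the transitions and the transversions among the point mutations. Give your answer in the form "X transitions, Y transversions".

Transitions (purine↔purine or pyrimidine↔pyrimidine): 9 G→A, 14 C→T, 15 C→T.
Transversions (purine↔pyrimidine): 6 A→T, 7 G→C, 13 C→G, 17 A→C, 18 T→A.

3 transitions, 5 transversions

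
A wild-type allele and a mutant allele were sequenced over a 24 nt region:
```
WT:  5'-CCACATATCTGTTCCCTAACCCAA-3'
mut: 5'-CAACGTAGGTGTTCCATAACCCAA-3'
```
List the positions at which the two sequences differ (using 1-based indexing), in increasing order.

Differences at position 2 (C→A), position 5 (A→G), position 8 (T→G), position 9 (C→G), position 16 (C→A).

2, 5, 8, 9, 16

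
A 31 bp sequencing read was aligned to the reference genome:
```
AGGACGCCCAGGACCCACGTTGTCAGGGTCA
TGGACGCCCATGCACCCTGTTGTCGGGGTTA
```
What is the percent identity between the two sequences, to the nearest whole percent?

Mismatches at positions 1, 11, 13, 14, 17, 18, 25, 30 (1-based): 8 of 31.
Identical positions: 23/31 = 74.19% → 74%.

74%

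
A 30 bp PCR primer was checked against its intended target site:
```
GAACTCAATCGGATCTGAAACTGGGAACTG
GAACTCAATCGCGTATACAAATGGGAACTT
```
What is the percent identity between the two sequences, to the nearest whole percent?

77%

Mismatches at positions 12, 13, 15, 17, 18, 21, 30 (1-based): 7 of 30.
Identical positions: 23/30 = 76.67% → 77%.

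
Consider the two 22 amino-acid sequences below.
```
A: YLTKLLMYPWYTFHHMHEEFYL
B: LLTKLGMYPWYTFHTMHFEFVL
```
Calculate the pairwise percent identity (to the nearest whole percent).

77%

5 positions differ (1, 6, 15, 18, 21), so 17 of 22 match: 17/22 = 77.27%.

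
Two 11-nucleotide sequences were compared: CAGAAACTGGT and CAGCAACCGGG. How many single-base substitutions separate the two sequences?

Mismatches (1-based): site 4: A→C; site 8: T→C; site 11: T→G.

3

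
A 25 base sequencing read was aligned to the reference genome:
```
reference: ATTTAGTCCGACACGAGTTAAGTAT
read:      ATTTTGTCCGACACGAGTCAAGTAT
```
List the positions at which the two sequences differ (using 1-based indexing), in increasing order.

Scanning 1-based: 5: A/T; 19: T/C.

5, 19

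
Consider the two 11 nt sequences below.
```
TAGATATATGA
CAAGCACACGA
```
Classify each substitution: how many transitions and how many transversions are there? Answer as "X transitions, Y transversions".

6 transitions, 0 transversions

Transitions (purine↔purine or pyrimidine↔pyrimidine): 1 T→C, 3 G→A, 4 A→G, 5 T→C, 7 T→C, 9 T→C.
Transversions (purine↔pyrimidine): none.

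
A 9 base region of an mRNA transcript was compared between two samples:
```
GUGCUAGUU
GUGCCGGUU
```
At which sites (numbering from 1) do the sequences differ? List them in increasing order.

5, 6

Differences at site 5 (U→C), site 6 (A→G).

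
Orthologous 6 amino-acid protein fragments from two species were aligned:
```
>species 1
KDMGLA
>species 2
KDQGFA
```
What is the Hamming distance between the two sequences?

2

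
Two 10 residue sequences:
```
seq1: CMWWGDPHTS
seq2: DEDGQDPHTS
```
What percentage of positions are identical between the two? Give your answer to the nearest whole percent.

5 positions differ (1, 2, 3, 4, 5), so 5 of 10 match: 5/10 = 50%.

50%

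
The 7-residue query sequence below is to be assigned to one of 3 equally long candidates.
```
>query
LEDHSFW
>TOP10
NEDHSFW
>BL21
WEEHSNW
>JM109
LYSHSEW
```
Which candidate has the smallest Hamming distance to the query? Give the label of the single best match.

TOP10 differs at 1 position; BL21 differs at 3 positions; JM109 differs at 3 positions. The closest is TOP10.

TOP10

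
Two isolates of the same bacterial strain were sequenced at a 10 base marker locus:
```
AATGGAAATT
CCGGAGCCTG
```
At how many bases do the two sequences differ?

8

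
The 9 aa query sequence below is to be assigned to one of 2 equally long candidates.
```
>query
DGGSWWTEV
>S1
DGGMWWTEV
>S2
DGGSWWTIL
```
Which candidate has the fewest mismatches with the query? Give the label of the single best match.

S1 differs at 1 residue; S2 differs at 2 residues. The closest is S1.

S1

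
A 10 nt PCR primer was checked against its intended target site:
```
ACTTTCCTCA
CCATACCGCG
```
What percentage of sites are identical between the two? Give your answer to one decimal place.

5 positions differ (1, 3, 5, 8, 10), so 5 of 10 match: 5/10 = 50%.

50.0%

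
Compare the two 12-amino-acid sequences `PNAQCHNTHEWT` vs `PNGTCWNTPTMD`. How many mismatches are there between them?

Comparing position by position, 7 residues differ: 3 (A/G), 4 (Q/T), 6 (H/W), 9 (H/P), 10 (E/T), 11 (W/M), 12 (T/D).

7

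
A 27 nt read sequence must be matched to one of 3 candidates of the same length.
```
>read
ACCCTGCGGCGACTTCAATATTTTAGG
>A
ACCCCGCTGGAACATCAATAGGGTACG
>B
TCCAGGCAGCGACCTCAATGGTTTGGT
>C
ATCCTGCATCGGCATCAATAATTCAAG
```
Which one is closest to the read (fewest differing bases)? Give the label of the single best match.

A differs at 9 bases; B differs at 9 bases; C differs at 8 bases. The closest is C.

C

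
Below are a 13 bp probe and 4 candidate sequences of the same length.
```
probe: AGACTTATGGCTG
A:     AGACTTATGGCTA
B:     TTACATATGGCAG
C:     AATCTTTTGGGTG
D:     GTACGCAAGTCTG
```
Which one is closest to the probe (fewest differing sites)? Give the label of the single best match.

A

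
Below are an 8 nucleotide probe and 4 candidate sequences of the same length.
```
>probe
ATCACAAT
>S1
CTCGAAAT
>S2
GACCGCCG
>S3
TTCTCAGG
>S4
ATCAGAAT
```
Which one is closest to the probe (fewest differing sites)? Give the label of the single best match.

S4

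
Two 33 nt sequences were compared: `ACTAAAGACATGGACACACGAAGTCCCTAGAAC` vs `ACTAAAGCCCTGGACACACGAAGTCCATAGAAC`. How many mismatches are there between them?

3

Comparing position by position, 3 sites differ: 8 (A/C), 10 (A/C), 27 (C/A).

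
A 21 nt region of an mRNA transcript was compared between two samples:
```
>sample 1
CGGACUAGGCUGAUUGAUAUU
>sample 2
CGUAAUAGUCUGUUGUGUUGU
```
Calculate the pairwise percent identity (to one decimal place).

57.1%

Mismatches at positions 3, 5, 9, 13, 15, 16, 17, 19, 20 (1-based): 9 of 21.
Identical positions: 12/21 = 57.14% → 57.1%.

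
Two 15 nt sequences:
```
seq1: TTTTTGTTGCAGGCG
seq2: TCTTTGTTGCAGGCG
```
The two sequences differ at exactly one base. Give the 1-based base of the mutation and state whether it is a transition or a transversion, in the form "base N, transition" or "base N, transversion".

base 2, transition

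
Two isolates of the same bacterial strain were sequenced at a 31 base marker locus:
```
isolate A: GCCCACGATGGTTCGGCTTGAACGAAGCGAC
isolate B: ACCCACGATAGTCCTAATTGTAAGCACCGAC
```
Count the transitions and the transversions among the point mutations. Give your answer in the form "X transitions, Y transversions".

4 transitions, 6 transversions

Transitions (purine↔purine or pyrimidine↔pyrimidine): 1 G→A, 10 G→A, 13 T→C, 16 G→A.
Transversions (purine↔pyrimidine): 15 G→T, 17 C→A, 21 A→T, 23 C→A, 25 A→C, 27 G→C.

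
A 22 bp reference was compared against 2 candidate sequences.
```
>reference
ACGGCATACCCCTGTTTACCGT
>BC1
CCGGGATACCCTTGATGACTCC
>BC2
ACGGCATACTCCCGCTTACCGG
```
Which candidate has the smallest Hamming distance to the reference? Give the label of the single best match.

BC1 differs at 8 positions; BC2 differs at 4 positions. The closest is BC2.

BC2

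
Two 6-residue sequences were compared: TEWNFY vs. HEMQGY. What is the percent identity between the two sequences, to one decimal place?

33.3%

Mismatches at positions 1, 3, 4, 5 (1-based): 4 of 6.
Identical positions: 2/6 = 33.33% → 33.3%.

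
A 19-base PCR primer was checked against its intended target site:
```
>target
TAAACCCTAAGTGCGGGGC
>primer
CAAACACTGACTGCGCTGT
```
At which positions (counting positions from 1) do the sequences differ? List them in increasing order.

1, 6, 9, 11, 16, 17, 19

Scanning 1-based: 1: T/C; 6: C/A; 9: A/G; 11: G/C; 16: G/C; 17: G/T; 19: C/T.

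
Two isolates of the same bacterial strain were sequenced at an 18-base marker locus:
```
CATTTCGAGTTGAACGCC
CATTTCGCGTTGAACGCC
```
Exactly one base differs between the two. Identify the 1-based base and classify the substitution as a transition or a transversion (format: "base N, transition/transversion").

base 8, transversion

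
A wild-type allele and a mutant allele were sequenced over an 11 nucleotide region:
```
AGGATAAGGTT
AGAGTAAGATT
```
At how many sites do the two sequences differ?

Comparing position by position, 3 sites differ: 3 (G/A), 4 (A/G), 9 (G/A).

3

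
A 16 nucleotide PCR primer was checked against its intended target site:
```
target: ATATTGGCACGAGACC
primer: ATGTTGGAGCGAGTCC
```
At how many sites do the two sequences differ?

The sequences differ at sites 3, 8, 9, 14 (1-based) — 4 in total.

4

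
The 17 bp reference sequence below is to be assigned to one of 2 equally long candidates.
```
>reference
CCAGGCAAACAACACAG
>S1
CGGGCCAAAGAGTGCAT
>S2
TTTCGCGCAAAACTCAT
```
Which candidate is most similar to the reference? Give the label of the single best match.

S1 differs at 8 sites; S2 differs at 9 sites. The closest is S1.

S1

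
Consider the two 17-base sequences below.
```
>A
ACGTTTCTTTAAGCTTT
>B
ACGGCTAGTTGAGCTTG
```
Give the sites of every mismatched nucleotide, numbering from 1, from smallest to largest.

Scanning 1-based: 4: T/G; 5: T/C; 7: C/A; 8: T/G; 11: A/G; 17: T/G.

4, 5, 7, 8, 11, 17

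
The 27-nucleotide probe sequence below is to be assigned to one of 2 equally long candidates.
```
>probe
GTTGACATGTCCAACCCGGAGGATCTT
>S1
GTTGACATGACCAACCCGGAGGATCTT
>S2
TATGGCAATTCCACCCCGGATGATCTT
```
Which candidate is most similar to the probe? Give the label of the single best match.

S1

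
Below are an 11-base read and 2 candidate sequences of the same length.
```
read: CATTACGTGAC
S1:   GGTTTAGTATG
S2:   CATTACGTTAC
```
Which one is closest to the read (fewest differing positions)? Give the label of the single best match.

S1 differs at 7 positions; S2 differs at 1 position. The closest is S2.

S2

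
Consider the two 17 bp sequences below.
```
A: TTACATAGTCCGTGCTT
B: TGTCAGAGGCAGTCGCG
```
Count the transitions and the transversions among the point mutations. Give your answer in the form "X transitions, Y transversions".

Transitions (purine↔purine or pyrimidine↔pyrimidine): 16 T→C.
Transversions (purine↔pyrimidine): 2 T→G, 3 A→T, 6 T→G, 9 T→G, 11 C→A, 14 G→C, 15 C→G, 17 T→G.

1 transition, 8 transversions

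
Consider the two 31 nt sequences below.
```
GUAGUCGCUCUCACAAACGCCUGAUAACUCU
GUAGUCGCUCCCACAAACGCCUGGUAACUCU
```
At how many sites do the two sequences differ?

The sequences differ at sites 11, 24 (1-based) — 2 in total.

2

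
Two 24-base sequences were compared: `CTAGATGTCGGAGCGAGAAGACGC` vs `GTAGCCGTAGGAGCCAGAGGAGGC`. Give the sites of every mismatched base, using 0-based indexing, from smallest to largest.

0, 4, 5, 8, 14, 18, 21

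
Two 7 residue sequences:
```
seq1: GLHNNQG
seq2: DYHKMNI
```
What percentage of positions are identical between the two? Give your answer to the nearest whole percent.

14%

Mismatches at positions 1, 2, 4, 5, 6, 7 (1-based): 6 of 7.
Identical positions: 1/7 = 14.29% → 14%.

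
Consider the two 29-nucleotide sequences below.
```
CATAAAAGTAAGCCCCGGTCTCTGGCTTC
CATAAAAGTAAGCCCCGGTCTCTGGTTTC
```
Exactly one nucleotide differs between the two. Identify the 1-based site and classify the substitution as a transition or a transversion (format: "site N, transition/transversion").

The sequences differ only at site 26: C→T (pyrimidine→pyrimidine), a transition.

site 26, transition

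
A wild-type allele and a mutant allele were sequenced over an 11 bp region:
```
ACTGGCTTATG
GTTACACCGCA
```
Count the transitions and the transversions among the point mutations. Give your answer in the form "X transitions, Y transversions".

Transitions (purine↔purine or pyrimidine↔pyrimidine): 1 A→G, 2 C→T, 4 G→A, 7 T→C, 8 T→C, 9 A→G, 10 T→C, 11 G→A.
Transversions (purine↔pyrimidine): 5 G→C, 6 C→A.

8 transitions, 2 transversions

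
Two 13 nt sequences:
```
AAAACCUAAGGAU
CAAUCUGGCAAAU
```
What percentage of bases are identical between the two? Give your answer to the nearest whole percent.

8 positions differ (1, 4, 6, 7, 8, 9, 10, 11), so 5 of 13 match: 5/13 = 38.46%.

38%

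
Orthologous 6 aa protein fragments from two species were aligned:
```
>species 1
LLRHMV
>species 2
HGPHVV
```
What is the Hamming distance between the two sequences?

4

Mismatches (1-based): residue 1: L→H; residue 2: L→G; residue 3: R→P; residue 5: M→V.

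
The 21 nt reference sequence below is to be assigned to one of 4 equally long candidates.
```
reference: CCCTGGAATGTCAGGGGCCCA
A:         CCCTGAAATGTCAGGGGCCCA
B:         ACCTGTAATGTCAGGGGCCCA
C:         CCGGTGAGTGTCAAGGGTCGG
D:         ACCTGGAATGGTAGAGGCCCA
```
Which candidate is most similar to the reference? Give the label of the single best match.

A

A differs at 1 site; B differs at 2 sites; C differs at 8 sites; D differs at 4 sites. The closest is A.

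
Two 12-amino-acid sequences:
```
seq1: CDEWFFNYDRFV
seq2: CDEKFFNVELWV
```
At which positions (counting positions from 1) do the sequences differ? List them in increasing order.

4, 8, 9, 10, 11

Scanning 1-based: 4: W/K; 8: Y/V; 9: D/E; 10: R/L; 11: F/W.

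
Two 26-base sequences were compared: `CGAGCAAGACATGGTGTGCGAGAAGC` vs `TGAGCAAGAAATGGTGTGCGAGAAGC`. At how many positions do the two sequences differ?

2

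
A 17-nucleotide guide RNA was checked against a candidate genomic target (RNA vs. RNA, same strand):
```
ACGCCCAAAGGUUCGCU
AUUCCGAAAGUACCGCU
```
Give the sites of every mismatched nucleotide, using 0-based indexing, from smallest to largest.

Differences at site 1 (C→U), site 2 (G→U), site 5 (C→G), site 10 (G→U), site 11 (U→A), site 12 (U→C).

1, 2, 5, 10, 11, 12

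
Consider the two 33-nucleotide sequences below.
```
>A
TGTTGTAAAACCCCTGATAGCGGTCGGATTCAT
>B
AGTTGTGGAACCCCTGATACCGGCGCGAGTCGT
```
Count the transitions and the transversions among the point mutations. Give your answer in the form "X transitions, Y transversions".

Transitions (purine↔purine or pyrimidine↔pyrimidine): 7 A→G, 8 A→G, 24 T→C, 32 A→G.
Transversions (purine↔pyrimidine): 1 T→A, 20 G→C, 25 C→G, 26 G→C, 29 T→G.

4 transitions, 5 transversions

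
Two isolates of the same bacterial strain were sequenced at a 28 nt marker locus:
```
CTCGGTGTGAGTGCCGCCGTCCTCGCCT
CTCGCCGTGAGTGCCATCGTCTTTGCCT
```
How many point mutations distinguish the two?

6

Mismatches (1-based): base 5: G→C; base 6: T→C; base 16: G→A; base 17: C→T; base 22: C→T; base 24: C→T.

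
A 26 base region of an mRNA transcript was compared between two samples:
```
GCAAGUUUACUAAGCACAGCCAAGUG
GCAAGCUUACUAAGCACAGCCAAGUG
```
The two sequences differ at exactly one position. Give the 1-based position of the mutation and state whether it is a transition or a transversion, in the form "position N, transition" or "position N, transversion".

The sequences differ only at position 6: U→C (pyrimidine→pyrimidine), a transition.

position 6, transition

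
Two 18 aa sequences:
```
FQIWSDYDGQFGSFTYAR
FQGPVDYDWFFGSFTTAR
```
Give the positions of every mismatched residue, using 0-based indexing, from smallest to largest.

Differences at position 2 (I→G), position 3 (W→P), position 4 (S→V), position 8 (G→W), position 9 (Q→F), position 15 (Y→T).

2, 3, 4, 8, 9, 15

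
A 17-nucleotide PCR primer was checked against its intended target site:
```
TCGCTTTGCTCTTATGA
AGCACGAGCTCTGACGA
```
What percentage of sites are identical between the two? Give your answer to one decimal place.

9 positions differ (1, 2, 3, 4, 5, 6, 7, 13, 15), so 8 of 17 match: 8/17 = 47.06%.

47.1%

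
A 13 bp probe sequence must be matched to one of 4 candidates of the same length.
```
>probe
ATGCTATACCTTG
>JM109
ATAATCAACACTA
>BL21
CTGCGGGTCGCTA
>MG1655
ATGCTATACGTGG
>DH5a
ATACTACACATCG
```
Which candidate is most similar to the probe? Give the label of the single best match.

JM109 differs at 7 positions; BL21 differs at 8 positions; MG1655 differs at 2 positions; DH5a differs at 4 positions. The closest is MG1655.

MG1655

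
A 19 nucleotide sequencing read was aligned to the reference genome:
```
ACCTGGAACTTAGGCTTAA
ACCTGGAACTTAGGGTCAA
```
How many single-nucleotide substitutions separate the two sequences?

Comparing position by position, 2 sites differ: 15 (C/G), 17 (T/C).

2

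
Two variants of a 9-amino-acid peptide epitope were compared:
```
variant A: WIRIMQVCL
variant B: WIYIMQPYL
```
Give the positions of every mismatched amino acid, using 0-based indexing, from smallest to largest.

2, 6, 7

Scanning 0-based: 2: R/Y; 6: V/P; 7: C/Y.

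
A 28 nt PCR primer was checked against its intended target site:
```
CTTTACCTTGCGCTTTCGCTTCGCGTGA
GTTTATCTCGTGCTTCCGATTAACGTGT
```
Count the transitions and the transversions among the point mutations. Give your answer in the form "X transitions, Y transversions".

5 transitions, 4 transversions

Transitions (purine↔purine or pyrimidine↔pyrimidine): 6 C→T, 9 T→C, 11 C→T, 16 T→C, 23 G→A.
Transversions (purine↔pyrimidine): 1 C→G, 19 C→A, 22 C→A, 28 A→T.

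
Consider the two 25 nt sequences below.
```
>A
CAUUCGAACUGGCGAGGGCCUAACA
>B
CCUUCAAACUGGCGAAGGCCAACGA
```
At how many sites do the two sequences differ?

6

Mismatches (1-based): site 2: A→C; site 6: G→A; site 16: G→A; site 21: U→A; site 23: A→C; site 24: C→G.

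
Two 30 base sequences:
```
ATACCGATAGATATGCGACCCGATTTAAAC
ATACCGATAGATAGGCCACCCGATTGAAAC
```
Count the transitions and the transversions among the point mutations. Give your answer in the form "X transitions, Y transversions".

Mismatches (1-based):
base 14: T→G (pyrimidine→purine, transversion)
base 17: G→C (purine→pyrimidine, transversion)
base 26: T→G (pyrimidine→purine, transversion)

0 transitions, 3 transversions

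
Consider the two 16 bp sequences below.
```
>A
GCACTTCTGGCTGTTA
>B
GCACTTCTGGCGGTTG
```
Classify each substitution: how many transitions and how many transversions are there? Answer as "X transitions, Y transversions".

1 transition, 1 transversion

Transitions (purine↔purine or pyrimidine↔pyrimidine): 16 A→G.
Transversions (purine↔pyrimidine): 12 T→G.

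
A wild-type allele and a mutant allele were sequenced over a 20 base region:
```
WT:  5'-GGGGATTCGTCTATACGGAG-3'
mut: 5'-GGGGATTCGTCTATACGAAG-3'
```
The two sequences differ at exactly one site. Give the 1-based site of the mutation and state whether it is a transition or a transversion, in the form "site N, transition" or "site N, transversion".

site 18, transition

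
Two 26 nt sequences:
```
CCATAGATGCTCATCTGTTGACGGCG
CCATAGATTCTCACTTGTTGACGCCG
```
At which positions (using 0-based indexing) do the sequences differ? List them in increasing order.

8, 13, 14, 23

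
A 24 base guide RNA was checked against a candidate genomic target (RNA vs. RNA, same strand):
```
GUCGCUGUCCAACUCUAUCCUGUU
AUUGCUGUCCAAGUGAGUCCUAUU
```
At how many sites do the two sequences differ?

Mismatches (1-based): site 1: G→A; site 3: C→U; site 13: C→G; site 15: C→G; site 16: U→A; site 17: A→G; site 22: G→A.

7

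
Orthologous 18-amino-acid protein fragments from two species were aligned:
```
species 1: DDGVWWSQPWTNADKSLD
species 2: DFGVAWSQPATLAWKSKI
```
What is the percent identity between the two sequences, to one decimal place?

Mismatches at positions 2, 5, 10, 12, 14, 17, 18 (1-based): 7 of 18.
Identical positions: 11/18 = 61.11% → 61.1%.

61.1%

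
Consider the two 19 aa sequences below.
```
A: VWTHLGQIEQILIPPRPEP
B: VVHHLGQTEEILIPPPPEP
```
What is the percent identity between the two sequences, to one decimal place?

73.7%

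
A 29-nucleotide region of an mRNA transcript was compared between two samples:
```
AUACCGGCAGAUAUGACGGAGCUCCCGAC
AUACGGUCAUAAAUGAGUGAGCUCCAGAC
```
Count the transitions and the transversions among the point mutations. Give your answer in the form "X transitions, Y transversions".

Mismatches (1-based):
site 5: C→G (pyrimidine→purine, transversion)
site 7: G→U (purine→pyrimidine, transversion)
site 10: G→U (purine→pyrimidine, transversion)
site 12: U→A (pyrimidine→purine, transversion)
site 17: C→G (pyrimidine→purine, transversion)
site 18: G→U (purine→pyrimidine, transversion)
site 26: C→A (pyrimidine→purine, transversion)

0 transitions, 7 transversions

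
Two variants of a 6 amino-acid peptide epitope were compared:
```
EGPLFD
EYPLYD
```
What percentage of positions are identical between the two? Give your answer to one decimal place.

66.7%

Mismatches at positions 2, 5 (1-based): 2 of 6.
Identical positions: 4/6 = 66.67% → 66.7%.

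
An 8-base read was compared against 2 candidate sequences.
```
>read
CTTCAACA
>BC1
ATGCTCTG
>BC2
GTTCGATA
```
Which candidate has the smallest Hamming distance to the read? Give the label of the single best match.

BC1 differs at 6 bases; BC2 differs at 3 bases. The closest is BC2.

BC2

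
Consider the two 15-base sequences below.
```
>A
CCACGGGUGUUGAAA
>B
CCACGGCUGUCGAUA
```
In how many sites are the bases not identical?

Mismatches (1-based): site 7: G→C; site 11: U→C; site 14: A→U.

3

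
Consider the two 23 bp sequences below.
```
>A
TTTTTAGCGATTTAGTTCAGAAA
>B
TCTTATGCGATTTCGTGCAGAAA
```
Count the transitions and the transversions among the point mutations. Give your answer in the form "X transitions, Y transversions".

Transitions (purine↔purine or pyrimidine↔pyrimidine): 2 T→C.
Transversions (purine↔pyrimidine): 5 T→A, 6 A→T, 14 A→C, 17 T→G.

1 transition, 4 transversions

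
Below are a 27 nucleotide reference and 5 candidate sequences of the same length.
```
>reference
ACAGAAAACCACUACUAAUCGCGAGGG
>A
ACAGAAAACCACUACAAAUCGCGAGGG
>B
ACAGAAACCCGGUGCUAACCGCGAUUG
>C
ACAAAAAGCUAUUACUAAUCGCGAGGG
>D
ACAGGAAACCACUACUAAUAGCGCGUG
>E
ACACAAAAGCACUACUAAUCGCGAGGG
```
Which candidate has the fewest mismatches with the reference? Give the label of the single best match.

A differs at 1 position; B differs at 7 positions; C differs at 4 positions; D differs at 4 positions; E differs at 2 positions. The closest is A.

A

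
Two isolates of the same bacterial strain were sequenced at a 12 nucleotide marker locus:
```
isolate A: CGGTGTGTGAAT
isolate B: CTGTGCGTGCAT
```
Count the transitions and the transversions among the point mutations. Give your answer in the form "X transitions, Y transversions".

Mismatches (1-based):
base 2: G→T (purine→pyrimidine, transversion)
base 6: T→C (pyrimidine→pyrimidine, transition)
base 10: A→C (purine→pyrimidine, transversion)

1 transition, 2 transversions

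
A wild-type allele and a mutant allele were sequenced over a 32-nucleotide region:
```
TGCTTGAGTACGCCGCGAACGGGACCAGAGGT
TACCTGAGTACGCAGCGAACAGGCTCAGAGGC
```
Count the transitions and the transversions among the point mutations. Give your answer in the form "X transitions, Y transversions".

5 transitions, 2 transversions

Mismatches (1-based):
site 2: G→A (purine→purine, transition)
site 4: T→C (pyrimidine→pyrimidine, transition)
site 14: C→A (pyrimidine→purine, transversion)
site 21: G→A (purine→purine, transition)
site 24: A→C (purine→pyrimidine, transversion)
site 25: C→T (pyrimidine→pyrimidine, transition)
site 32: T→C (pyrimidine→pyrimidine, transition)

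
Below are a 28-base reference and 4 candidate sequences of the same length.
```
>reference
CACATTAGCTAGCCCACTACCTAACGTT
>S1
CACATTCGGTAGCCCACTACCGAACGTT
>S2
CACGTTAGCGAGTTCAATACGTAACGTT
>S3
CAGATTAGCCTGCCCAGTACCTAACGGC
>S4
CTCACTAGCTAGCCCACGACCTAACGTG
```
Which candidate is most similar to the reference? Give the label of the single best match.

S1 differs at 3 sites; S2 differs at 6 sites; S3 differs at 6 sites; S4 differs at 4 sites. The closest is S1.

S1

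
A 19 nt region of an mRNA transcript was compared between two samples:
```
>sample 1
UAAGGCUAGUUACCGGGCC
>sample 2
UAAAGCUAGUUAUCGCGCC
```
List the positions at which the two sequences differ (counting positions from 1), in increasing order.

Differences at position 4 (G→A), position 13 (C→U), position 16 (G→C).

4, 13, 16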